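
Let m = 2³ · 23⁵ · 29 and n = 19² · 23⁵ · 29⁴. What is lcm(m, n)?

13147051391450104

max exponent per prime: 2³ · 19² · 23⁵ · 29⁴ = 13147051391450104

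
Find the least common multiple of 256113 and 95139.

246124593

256113 = 3² · 11 · 13 · 199; 95139 = 3² · 11 · 31²
max exponents: 3² · 11 · 13 · 31² · 199 = 246124593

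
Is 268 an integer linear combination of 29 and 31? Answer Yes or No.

Yes

gcd(29, 31): 31 = 1·29 + 2; 29 = 14·2 + 1; 2 = 2·1 + 0 → 1
1 divides 268, so a solution exists.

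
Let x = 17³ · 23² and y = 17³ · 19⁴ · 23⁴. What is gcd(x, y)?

2598977

min exponent per shared prime: 17³ · 23² = 2598977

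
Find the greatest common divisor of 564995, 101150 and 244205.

gcd(564995, 101150): 564995 = 5·101150 + 59245; 101150 = 1·59245 + 41905; 59245 = 1·41905 + 17340; 41905 = 2·17340 + 7225; 17340 = 2·7225 + 2890; 7225 = 2·2890 + 1445; 2890 = 2·1445 + 0 → 1445
gcd(1445, 244205): 244205 = 169·1445 + 0 → 1445

1445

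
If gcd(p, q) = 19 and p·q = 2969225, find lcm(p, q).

156275

Since gcd(p,q)·lcm(p,q) = pq, lcm = 2969225/19 = 156275.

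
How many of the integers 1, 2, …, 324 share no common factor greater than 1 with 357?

174

357 = 3·7·17. Inclusion–exclusion on these primes:
324 − ⌊324/3⌋ − ⌊324/7⌋ − ⌊324/17⌋ + ⌊324/21⌋ + ⌊324/51⌋ + ⌊324/119⌋ − ⌊324/357⌋ = 174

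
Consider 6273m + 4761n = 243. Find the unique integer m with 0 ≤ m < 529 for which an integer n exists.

gcd(6273, 4761) = 9 (Euclid: 6273 = 1·4761 + 1512; 4761 = 3·1512 + 225; 1512 = 6·225 + 162; 225 = 1·162 + 63; 162 = 2·63 + 36; 63 = 1·36 + 27; 36 = 1·27 + 9; 27 = 3·9 + 0), and 9 | 243.
Extended Euclid: 6273·(148) + 4761·(-195) = 9. Scale by 27: m₀ = 3996.
General solution m = m₀ + 529t; reducing mod 529 gives m = 293 (and n = -386).

293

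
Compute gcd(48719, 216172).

48719 = 11 · 43 · 103
216172 = 2² · 11 · 17³
Common: 11 = 11

11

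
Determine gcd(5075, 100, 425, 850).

gcd(5075, 100): 5075 = 50·100 + 75; 100 = 1·75 + 25; 75 = 3·25 + 0 → 25
gcd(25, 425): 425 = 17·25 + 0 → 25
gcd(25, 850): 850 = 34·25 + 0 → 25

25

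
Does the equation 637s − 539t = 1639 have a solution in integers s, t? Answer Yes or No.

No

By Bézout, 637s − 539t = 1639 has integer solutions iff gcd(637, 539) | 1639.
Euclid: 637 = 1·539 + 98; 539 = 5·98 + 49; 98 = 2·49 + 0. gcd = 49; 1639 mod 49 = 22. No.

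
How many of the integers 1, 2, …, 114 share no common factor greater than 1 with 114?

114 = 2·3·19. Inclusion–exclusion on these primes:
114 − ⌊114/2⌋ − ⌊114/3⌋ − ⌊114/19⌋ + ⌊114/6⌋ + ⌊114/38⌋ + ⌊114/57⌋ − ⌊114/114⌋ = 36

36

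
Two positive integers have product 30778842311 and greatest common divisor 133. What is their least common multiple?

231419867

gcd·lcm = product, so lcm = 30778842311/133 = 231419867.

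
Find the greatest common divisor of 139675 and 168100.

25

Euclid: 168100 = 1·139675 + 28425; 139675 = 4·28425 + 25975; 28425 = 1·25975 + 2450; 25975 = 10·2450 + 1475; 2450 = 1·1475 + 975; 1475 = 1·975 + 500; 975 = 1·500 + 475; 500 = 1·475 + 25; 475 = 19·25 + 0. Last nonzero remainder: 25.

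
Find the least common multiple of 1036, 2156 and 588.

239316

1036 = 2² · 7 · 37; 2156 = 2² · 7² · 11; 588 = 2² · 3 · 7²
lcm takes max exponent of each prime: 2² · 3 · 7² · 11 · 37 = 239316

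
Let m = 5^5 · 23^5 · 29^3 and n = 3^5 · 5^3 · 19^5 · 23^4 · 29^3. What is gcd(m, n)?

853130268625

min exponent per shared prime: 5^3 · 23^4 · 29^3 = 853130268625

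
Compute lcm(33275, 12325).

gcd first: 33275 = 2·12325 + 8625; 12325 = 1·8625 + 3700; 8625 = 2·3700 + 1225; 3700 = 3·1225 + 25; 1225 = 49·25 + 0 → gcd = 25
lcm = 33275·12325/gcd = 410114375/25 = 16404575

16404575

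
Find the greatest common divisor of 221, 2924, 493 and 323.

221 = 13 · 17; 2924 = 2² · 17 · 43; 493 = 17 · 29; 323 = 17 · 19
gcd takes min exponent of each prime: 17 = 17

17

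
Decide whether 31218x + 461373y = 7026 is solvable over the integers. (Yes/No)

No

By Bézout, 31218x + 461373y = 7026 has integer solutions iff gcd(31218, 461373) | 7026.
Euclid: 461373 = 14·31218 + 24321; 31218 = 1·24321 + 6897; 24321 = 3·6897 + 3630; 6897 = 1·3630 + 3267; 3630 = 1·3267 + 363; 3267 = 9·363 + 0. gcd = 363; 7026 mod 363 = 129. No.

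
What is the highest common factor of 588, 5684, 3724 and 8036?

588 = 2² · 3 · 7²; 5684 = 2² · 7² · 29; 3724 = 2² · 7² · 19; 8036 = 2² · 7² · 41
gcd takes min exponent of each prime: 2² · 7² = 196

196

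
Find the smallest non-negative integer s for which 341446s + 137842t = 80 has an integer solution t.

56376

Euclid: 341446 = 2·137842 + 65762; 137842 = 2·65762 + 6318; 65762 = 10·6318 + 2582; 6318 = 2·2582 + 1154; 2582 = 2·1154 + 274; 1154 = 4·274 + 58; 274 = 4·58 + 42; 58 = 1·42 + 16; 42 = 2·16 + 10; 16 = 1·10 + 6; 10 = 1·6 + 4; 6 = 1·4 + 2; 4 = 2·2 + 0 → gcd = 2; 80 = 2·40.
Back-substitution yields 341446·(-26159) + 137842·(64798) = 2, so one solution is s = -26159·40 = -1046360, t = 64798·40 = 2591920.
Solutions in s differ by 137842/2 = 68921; the one in [0, 68921) is -1046360 mod 68921 = 56376.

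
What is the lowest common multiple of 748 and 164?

gcd first: 748 = 4·164 + 92; 164 = 1·92 + 72; 92 = 1·72 + 20; 72 = 3·20 + 12; 20 = 1·12 + 8; 12 = 1·8 + 4; 8 = 2·4 + 0 → gcd = 4
lcm = 748·164/gcd = 122672/4 = 30668

30668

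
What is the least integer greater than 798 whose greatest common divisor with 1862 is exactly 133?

1197

gcd(t, 1862) = 133 forces 133 | t; write t = 133s. Then gcd(133s, 133·14) = 133·gcd(s, 14), so need gcd(s, 14) = 1.
133s > 798 gives s ≥ 7. The least s ≥ 7 coprime to 14 is 9, so t = 133·9 = 1197.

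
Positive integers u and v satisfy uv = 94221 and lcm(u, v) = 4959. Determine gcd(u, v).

19

gcd·lcm = product, so gcd = 94221/4959 = 19.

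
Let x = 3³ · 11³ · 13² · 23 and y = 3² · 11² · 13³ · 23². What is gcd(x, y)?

min exponent per shared prime: 3² · 11² · 13² · 23 = 4232943

4232943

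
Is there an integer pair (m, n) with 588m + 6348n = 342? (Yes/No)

No

By Bézout, 588m + 6348n = 342 has integer solutions iff gcd(588, 6348) | 342.
Euclid: 6348 = 10·588 + 468; 588 = 1·468 + 120; 468 = 3·120 + 108; 120 = 1·108 + 12; 108 = 9·12 + 0. gcd = 12; 342 mod 12 = 6. No.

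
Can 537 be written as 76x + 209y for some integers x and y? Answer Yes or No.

No

gcd(76, 209): 209 = 2·76 + 57; 76 = 1·57 + 19; 57 = 3·19 + 0 → 19
19 does not divide 537, so a solution does not exist.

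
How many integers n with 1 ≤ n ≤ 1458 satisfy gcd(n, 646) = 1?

650

646 = 2·17·19. Inclusion–exclusion on these primes:
1458 − ⌊1458/2⌋ − ⌊1458/17⌋ − ⌊1458/19⌋ + ⌊1458/34⌋ + ⌊1458/38⌋ + ⌊1458/323⌋ − ⌊1458/646⌋ = 650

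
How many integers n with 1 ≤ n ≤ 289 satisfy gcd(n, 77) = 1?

225

Prime factors of 77: 7, 11. Count integers ≤ 289 divisible by none of them.
By inclusion–exclusion: 289 − ⌊289/7⌋ − ⌊289/11⌋ + ⌊289/77⌋ = 225.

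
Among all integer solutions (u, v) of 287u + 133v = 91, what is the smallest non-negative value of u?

17

Reduce mod 133: 287u ≡ 91 (mod 133). With g = gcd(287, 133) = 7 dividing 91, divide through: 41u ≡ 13 (mod 19).
Since gcd(41, 19) = 1, u ≡ 13·(41)⁻¹ ≡ 17 (mod 19). Smallest non-negative: 17.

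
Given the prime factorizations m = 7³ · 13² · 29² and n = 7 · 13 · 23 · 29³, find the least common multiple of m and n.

32516414749

max exponent per prime: 7³ · 13² · 23 · 29³ = 32516414749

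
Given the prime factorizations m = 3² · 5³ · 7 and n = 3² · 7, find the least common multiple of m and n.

max exponent per prime: 3² · 5³ · 7 = 7875

7875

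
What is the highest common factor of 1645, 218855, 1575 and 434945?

1645 = 5 · 7 · 47; 218855 = 5 · 7 · 13² · 37; 1575 = 3² · 5² · 7; 434945 = 5 · 7 · 17² · 43
gcd takes min exponent of each prime: 5 · 7 = 35

35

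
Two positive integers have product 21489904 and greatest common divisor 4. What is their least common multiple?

For any two positive integers, gcd × lcm equals their product. Hence lcm = 21489904 / 4 = 5372476.

5372476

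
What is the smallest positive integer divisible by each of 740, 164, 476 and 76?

68598740

740 = 2² · 5 · 37; 164 = 2² · 41; 476 = 2² · 7 · 17; 76 = 2² · 19
lcm takes max exponent of each prime: 2² · 5 · 7 · 17 · 19 · 37 · 41 = 68598740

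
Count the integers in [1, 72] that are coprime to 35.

50

Prime factors of 35: 5, 7. Count integers ≤ 72 divisible by none of them.
By inclusion–exclusion: 72 − ⌊72/5⌋ − ⌊72/7⌋ + ⌊72/35⌋ = 50.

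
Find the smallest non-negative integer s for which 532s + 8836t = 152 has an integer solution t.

gcd(532, 8836) = 4 (Euclid: 8836 = 16·532 + 324; 532 = 1·324 + 208; 324 = 1·208 + 116; 208 = 1·116 + 92; 116 = 1·92 + 24; 92 = 3·24 + 20; 24 = 1·20 + 4; 20 = 5·4 + 0), and 4 | 152.
Extended Euclid: 532·(-382) + 8836·(23) = 4. Scale by 38: s₀ = -14516.
General solution s = s₀ + 2209k; reducing mod 2209 gives s = 947 (and t = -57).

947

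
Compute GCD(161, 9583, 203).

161 = 7 · 23; 9583 = 7 · 37²; 203 = 7 · 29
gcd takes min exponent of each prime: 7 = 7

7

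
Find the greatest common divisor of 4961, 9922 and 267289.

4961 = 11² · 41; 9922 = 2 · 11² · 41; 267289 = 11² · 47²
gcd takes min exponent of each prime: 11² = 121

121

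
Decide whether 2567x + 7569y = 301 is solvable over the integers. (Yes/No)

By Bézout, 2567x + 7569y = 301 has integer solutions iff gcd(2567, 7569) | 301.
Euclid: 7569 = 2·2567 + 2435; 2567 = 1·2435 + 132; 2435 = 18·132 + 59; 132 = 2·59 + 14; 59 = 4·14 + 3; 14 = 4·3 + 2; 3 = 1·2 + 1; 2 = 2·1 + 0. gcd = 1; 301 mod 1 = 0. Yes.

Yes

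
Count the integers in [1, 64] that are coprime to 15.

15 = 3·5. Inclusion–exclusion on these primes:
64 − ⌊64/3⌋ − ⌊64/5⌋ + ⌊64/15⌋ = 35

35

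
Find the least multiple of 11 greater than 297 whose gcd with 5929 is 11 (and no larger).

gcd(k, 5929) = 11 forces 11 | k; write k = 11s. Then gcd(11s, 11·539) = 11·gcd(s, 539), so need gcd(s, 539) = 1.
11s > 297 gives s ≥ 28. The least s ≥ 28 coprime to 539 is 29, so k = 11·29 = 319.

319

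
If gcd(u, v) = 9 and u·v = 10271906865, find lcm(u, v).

For any two positive integers, gcd × lcm equals their product. Hence lcm = 10271906865 / 9 = 1141322985.

1141322985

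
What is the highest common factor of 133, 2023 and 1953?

133 = 7 · 19; 2023 = 7 · 17²; 1953 = 3² · 7 · 31
gcd takes min exponent of each prime: 7 = 7

7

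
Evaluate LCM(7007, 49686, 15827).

7007 = 7² · 11 · 13; 49686 = 2 · 3 · 7² · 13²; 15827 = 7² · 17 · 19
lcm takes max exponent of each prime: 2 · 3 · 7² · 11 · 13² · 17 · 19 = 176534358

176534358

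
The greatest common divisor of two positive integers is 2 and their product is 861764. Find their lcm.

gcd·lcm = product, so lcm = 861764/2 = 430882.

430882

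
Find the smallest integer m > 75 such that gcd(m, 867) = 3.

Multiples of 3 above 75: 3·26, 3·27, … . Need the cofactor coprime to 867/3 = 289.
Checking s = 26, 27, … the first with gcd(s, 289) = 1 is s = 26, giving 78.

78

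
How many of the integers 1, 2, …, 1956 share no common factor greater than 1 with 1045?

Prime factors of 1045: 5, 11, 19. Count integers ≤ 1956 divisible by none of them.
By inclusion–exclusion: 1956 − ⌊1956/5⌋ − ⌊1956/11⌋ − ⌊1956/19⌋ + ⌊1956/55⌋ + ⌊1956/95⌋ + ⌊1956/209⌋ − ⌊1956/1045⌋ = 1349.

1349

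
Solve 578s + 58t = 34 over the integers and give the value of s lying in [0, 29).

Euclid: 578 = 9·58 + 56; 58 = 1·56 + 2; 56 = 28·2 + 0 → gcd = 2; 34 = 2·17.
Back-substitution yields 578·(-1) + 58·(10) = 2, so one solution is s = -1·17 = -17, t = 10·17 = 170.
Solutions in s differ by 58/2 = 29; the one in [0, 29) is -17 mod 29 = 12.

12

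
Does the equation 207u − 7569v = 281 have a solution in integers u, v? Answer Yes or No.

No

By Bézout, 207u − 7569v = 281 has integer solutions iff gcd(207, 7569) | 281.
Euclid: 7569 = 36·207 + 117; 207 = 1·117 + 90; 117 = 1·90 + 27; 90 = 3·27 + 9; 27 = 3·9 + 0. gcd = 9; 281 mod 9 = 2. No.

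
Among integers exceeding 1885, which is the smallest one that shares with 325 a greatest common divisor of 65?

2015

Multiples of 65 above 1885: 65·30, 65·31, … . Need the cofactor coprime to 325/65 = 5.
Checking s = 30, 31, … the first with gcd(s, 5) = 1 is s = 31, giving 2015.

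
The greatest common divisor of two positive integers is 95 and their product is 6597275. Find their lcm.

69445

Since gcd(m,n)·lcm(m,n) = mn, lcm = 6597275/95 = 69445.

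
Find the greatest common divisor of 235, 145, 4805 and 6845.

5

235 = 5 · 47; 145 = 5 · 29; 4805 = 5 · 31²; 6845 = 5 · 37²
gcd takes min exponent of each prime: 5 = 5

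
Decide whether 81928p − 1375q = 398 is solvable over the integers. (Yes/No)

No

gcd(81928, 1375): 81928 = 59·1375 + 803; 1375 = 1·803 + 572; 803 = 1·572 + 231; 572 = 2·231 + 110; 231 = 2·110 + 11; 110 = 10·11 + 0 → 11
11 does not divide 398, so a solution does not exist.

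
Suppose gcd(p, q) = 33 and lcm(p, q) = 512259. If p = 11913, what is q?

p·q = gcd·lcm = 33·512259 = 16904547, so q = 16904547/11913 = 1419.

1419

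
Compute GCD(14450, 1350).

14450 = 2 · 5² · 17²
1350 = 2 · 3³ · 5²
Common: 2 · 5² = 50

50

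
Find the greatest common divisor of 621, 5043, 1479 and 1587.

3

gcd(621, 5043): 5043 = 8·621 + 75; 621 = 8·75 + 21; 75 = 3·21 + 12; 21 = 1·12 + 9; 12 = 1·9 + 3; 9 = 3·3 + 0 → 3
gcd(3, 1479): 1479 = 493·3 + 0 → 3
gcd(3, 1587): 1587 = 529·3 + 0 → 3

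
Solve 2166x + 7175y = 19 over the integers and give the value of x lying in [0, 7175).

Euclid: 7175 = 3·2166 + 677; 2166 = 3·677 + 135; 677 = 5·135 + 2; 135 = 67·2 + 1; 2 = 2·1 + 0 → gcd = 1; 19 = 1·19.
Back-substitution yields 2166·(3561) + 7175·(-1075) = 1, so one solution is x = 3561·19 = 67659, y = -1075·19 = -20425.
Solutions in x differ by 7175/1 = 7175; the one in [0, 7175) is 67659 mod 7175 = 3084.

3084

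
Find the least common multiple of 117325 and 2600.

117325 = 5² · 13 · 19²; 2600 = 2³ · 5² · 13
max exponents: 2³ · 5² · 13 · 19² = 938600

938600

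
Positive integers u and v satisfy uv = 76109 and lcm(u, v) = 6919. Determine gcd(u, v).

From gcd × lcm = uv: gcd = 76109 / 6919 = 11.

11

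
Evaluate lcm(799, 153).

7191

799 = 17 · 47; 153 = 3² · 17
max exponents: 3² · 17 · 47 = 7191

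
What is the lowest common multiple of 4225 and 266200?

gcd first: 266200 = 63·4225 + 25; 4225 = 169·25 + 0 → gcd = 25
lcm = 4225·266200/gcd = 1124695000/25 = 44987800

44987800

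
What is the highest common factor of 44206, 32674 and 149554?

gcd(44206, 32674): 44206 = 1·32674 + 11532; 32674 = 2·11532 + 9610; 11532 = 1·9610 + 1922; 9610 = 5·1922 + 0 → 1922
gcd(1922, 149554): 149554 = 77·1922 + 1560; 1922 = 1·1560 + 362; 1560 = 4·362 + 112; 362 = 3·112 + 26; 112 = 4·26 + 8; 26 = 3·8 + 2; 8 = 4·2 + 0 → 2

2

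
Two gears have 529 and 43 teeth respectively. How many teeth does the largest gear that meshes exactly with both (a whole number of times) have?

529 = 23²
43 = 43
Common: 1 = 1

1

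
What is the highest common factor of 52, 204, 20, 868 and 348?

52 = 2² · 13; 204 = 2² · 3 · 17; 20 = 2² · 5; 868 = 2² · 7 · 31; 348 = 2² · 3 · 29
gcd takes min exponent of each prime: 2² = 4

4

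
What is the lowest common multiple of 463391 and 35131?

856809959

463391 = 19 · 29³; 35131 = 19 · 43²
max exponents: 19 · 29³ · 43² = 856809959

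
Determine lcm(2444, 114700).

2444 = 2² · 13 · 47; 114700 = 2² · 5² · 31 · 37
max exponents: 2² · 5² · 13 · 31 · 37 · 47 = 70081700

70081700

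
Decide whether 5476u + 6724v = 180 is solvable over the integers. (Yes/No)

By Bézout, 5476u + 6724v = 180 has integer solutions iff gcd(5476, 6724) | 180.
Euclid: 6724 = 1·5476 + 1248; 5476 = 4·1248 + 484; 1248 = 2·484 + 280; 484 = 1·280 + 204; 280 = 1·204 + 76; 204 = 2·76 + 52; 76 = 1·52 + 24; 52 = 2·24 + 4; 24 = 6·4 + 0. gcd = 4; 180 mod 4 = 0. Yes.

Yes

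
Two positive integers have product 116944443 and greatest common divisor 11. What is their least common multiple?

10631313

gcd·lcm = product, so lcm = 116944443/11 = 10631313.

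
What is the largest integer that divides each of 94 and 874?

Euclid: 874 = 9·94 + 28; 94 = 3·28 + 10; 28 = 2·10 + 8; 10 = 1·8 + 2; 8 = 4·2 + 0. Last nonzero remainder: 2.

2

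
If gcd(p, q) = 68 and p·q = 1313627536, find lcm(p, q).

gcd·lcm = product, so lcm = 1313627536/68 = 19318052.

19318052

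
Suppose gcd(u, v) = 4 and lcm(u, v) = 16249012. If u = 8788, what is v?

u·v = gcd·lcm = 4·16249012 = 64996048, so v = 64996048/8788 = 7396.

7396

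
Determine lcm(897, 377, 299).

lcm(897, 377) = 897·377/gcd = 338169/13 = 26013
lcm(26013, 299) = 26013·299/gcd = 7777887/299 = 26013

26013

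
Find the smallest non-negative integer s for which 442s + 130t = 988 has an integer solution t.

Reduce mod 130: 442s ≡ 988 (mod 130). With g = gcd(442, 130) = 26 dividing 988, divide through: 17s ≡ 38 (mod 5).
Since gcd(17, 5) = 1, s ≡ 38·(17)⁻¹ ≡ 4 (mod 5). Smallest non-negative: 4.

4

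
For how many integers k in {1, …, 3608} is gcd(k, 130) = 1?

1332

130 = 2·5·13. Inclusion–exclusion on these primes:
3608 − ⌊3608/2⌋ − ⌊3608/5⌋ − ⌊3608/13⌋ + ⌊3608/10⌋ + ⌊3608/26⌋ + ⌊3608/65⌋ − ⌊3608/130⌋ = 1332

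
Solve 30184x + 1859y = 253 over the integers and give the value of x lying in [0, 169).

Reduce mod 1859: 30184x ≡ 253 (mod 1859). With g = gcd(30184, 1859) = 11 dividing 253, divide through: 2744x ≡ 23 (mod 169).
Since gcd(2744, 169) = 1, x ≡ 23·(2744)⁻¹ ≡ 140 (mod 169). Smallest non-negative: 140.

140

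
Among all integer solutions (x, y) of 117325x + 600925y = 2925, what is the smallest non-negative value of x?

41

gcd(117325, 600925) = 325 (Euclid: 600925 = 5·117325 + 14300; 117325 = 8·14300 + 2925; 14300 = 4·2925 + 2600; 2925 = 1·2600 + 325; 2600 = 8·325 + 0), and 325 | 2925.
Extended Euclid: 117325·(210) + 600925·(-41) = 325. Scale by 9: x₀ = 1890.
General solution x = x₀ + 1849t; reducing mod 1849 gives x = 41 (and y = -8).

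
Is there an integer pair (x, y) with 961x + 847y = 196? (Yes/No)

Yes

gcd(961, 847): 961 = 1·847 + 114; 847 = 7·114 + 49; 114 = 2·49 + 16; 49 = 3·16 + 1; 16 = 16·1 + 0 → 1
1 divides 196, so a solution exists.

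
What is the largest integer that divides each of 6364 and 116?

Euclid: 6364 = 54·116 + 100; 116 = 1·100 + 16; 100 = 6·16 + 4; 16 = 4·4 + 0. Last nonzero remainder: 4.

4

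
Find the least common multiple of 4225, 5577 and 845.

4225 = 5² · 13²; 5577 = 3 · 11 · 13²; 845 = 5 · 13²
lcm takes max exponent of each prime: 3 · 5² · 11 · 13² = 139425

139425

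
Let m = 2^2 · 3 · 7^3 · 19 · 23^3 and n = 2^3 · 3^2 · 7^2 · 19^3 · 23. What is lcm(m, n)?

max exponent per prime: 2^3 · 3^2 · 7^3 · 19^3 · 23^3 = 2060966475288

2060966475288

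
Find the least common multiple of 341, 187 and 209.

110143

341 = 11 · 31; 187 = 11 · 17; 209 = 11 · 19
lcm takes max exponent of each prime: 11 · 17 · 19 · 31 = 110143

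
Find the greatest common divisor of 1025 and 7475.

25

1025 = 5² · 41
7475 = 5² · 13 · 23
Common: 5² = 25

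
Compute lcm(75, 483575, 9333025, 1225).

75 = 3 · 5²; 483575 = 5² · 23 · 29²; 9333025 = 5² · 13² · 47²; 1225 = 5² · 7²
lcm takes max exponent of each prime: 3 · 5² · 7² · 13² · 23 · 29² · 47² = 26537719278525

26537719278525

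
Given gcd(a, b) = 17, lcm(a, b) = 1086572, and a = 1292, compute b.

14297

a·b = gcd·lcm = 17·1086572 = 18471724, so b = 18471724/1292 = 14297.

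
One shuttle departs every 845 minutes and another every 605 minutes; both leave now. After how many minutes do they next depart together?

gcd first: 845 = 1·605 + 240; 605 = 2·240 + 125; 240 = 1·125 + 115; 125 = 1·115 + 10; 115 = 11·10 + 5; 10 = 2·5 + 0 → gcd = 5
lcm = 845·605/gcd = 511225/5 = 102245

102245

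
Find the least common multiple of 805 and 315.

7245

gcd first: 805 = 2·315 + 175; 315 = 1·175 + 140; 175 = 1·140 + 35; 140 = 4·35 + 0 → gcd = 35
lcm = 805·315/gcd = 253575/35 = 7245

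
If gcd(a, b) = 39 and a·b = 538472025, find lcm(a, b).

13806975

Since gcd(a,b)·lcm(a,b) = ab, lcm = 538472025/39 = 13806975.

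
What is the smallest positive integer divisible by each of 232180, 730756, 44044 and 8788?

764403660020

232180 = 2² · 5 · 13 · 19 · 47; 730756 = 2² · 13² · 23 · 47; 44044 = 2² · 7 · 11² · 13; 8788 = 2² · 13³
lcm takes max exponent of each prime: 2² · 5 · 7 · 11² · 13³ · 19 · 23 · 47 = 764403660020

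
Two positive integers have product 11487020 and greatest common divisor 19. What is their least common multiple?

For any two positive integers, gcd × lcm equals their product. Hence lcm = 11487020 / 19 = 604580.

604580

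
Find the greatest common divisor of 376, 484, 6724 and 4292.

4

376 = 2³ · 47; 484 = 2² · 11²; 6724 = 2² · 41²; 4292 = 2² · 29 · 37
gcd takes min exponent of each prime: 2² = 4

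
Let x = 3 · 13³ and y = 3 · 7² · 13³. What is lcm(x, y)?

max exponent per prime: 3 · 7² · 13³ = 322959

322959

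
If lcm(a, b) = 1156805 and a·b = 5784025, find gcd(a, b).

5

gcd·lcm = product, so gcd = 5784025/1156805 = 5.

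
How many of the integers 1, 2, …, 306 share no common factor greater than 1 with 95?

232

95 = 5·19. Inclusion–exclusion on these primes:
306 − ⌊306/5⌋ − ⌊306/19⌋ + ⌊306/95⌋ = 232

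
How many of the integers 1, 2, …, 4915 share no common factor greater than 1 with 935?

Prime factors of 935: 5, 11, 17. Count integers ≤ 4915 divisible by none of them.
By inclusion–exclusion: 4915 − ⌊4915/5⌋ − ⌊4915/11⌋ − ⌊4915/17⌋ + ⌊4915/55⌋ + ⌊4915/85⌋ + ⌊4915/187⌋ − ⌊4915/935⌋ = 3364.

3364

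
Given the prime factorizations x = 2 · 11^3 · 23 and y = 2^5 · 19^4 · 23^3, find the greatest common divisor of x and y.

min exponent per shared prime: 2 · 23 = 46

46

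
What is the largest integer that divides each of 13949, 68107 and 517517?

gcd(13949, 68107): 68107 = 4·13949 + 12311; 13949 = 1·12311 + 1638; 12311 = 7·1638 + 845; 1638 = 1·845 + 793; 845 = 1·793 + 52; 793 = 15·52 + 13; 52 = 4·13 + 0 → 13
gcd(13, 517517): 517517 = 39809·13 + 0 → 13

13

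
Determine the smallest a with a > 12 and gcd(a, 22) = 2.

14

22 = 2·11. Any a with gcd(a, 22) = 2 is a multiple of 2, say 2s, with s coprime to 11.
Need s > 12/2, so s ≥ 7. First s ≥ 7 with gcd(s, 11) = 1 is s = 7. Thus a = 2·7 = 14.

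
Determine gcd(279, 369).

279 = 3² · 31
369 = 3² · 41
Common: 3² = 9

9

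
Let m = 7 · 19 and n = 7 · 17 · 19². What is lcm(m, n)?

max exponent per prime: 7 · 17 · 19² = 42959

42959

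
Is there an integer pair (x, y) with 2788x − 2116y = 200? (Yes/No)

gcd(2788, 2116): 2788 = 1·2116 + 672; 2116 = 3·672 + 100; 672 = 6·100 + 72; 100 = 1·72 + 28; 72 = 2·28 + 16; 28 = 1·16 + 12; 16 = 1·12 + 4; 12 = 3·4 + 0 → 4
4 divides 200, so a solution exists.

Yes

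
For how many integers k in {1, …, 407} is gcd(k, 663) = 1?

236

Prime factors of 663: 3, 13, 17. Count integers ≤ 407 divisible by none of them.
By inclusion–exclusion: 407 − ⌊407/3⌋ − ⌊407/13⌋ − ⌊407/17⌋ + ⌊407/39⌋ + ⌊407/51⌋ + ⌊407/221⌋ − ⌊407/663⌋ = 236.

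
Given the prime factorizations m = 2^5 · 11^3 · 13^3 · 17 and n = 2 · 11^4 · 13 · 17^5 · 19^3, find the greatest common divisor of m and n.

min exponent per shared prime: 2 · 11^3 · 13 · 17 = 588302

588302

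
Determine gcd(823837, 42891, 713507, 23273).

17

823837 = 7² · 17 · 23 · 43; 42891 = 3 · 17 · 29²; 713507 = 17 · 19 · 47²; 23273 = 17 · 37²
gcd takes min exponent of each prime: 17 = 17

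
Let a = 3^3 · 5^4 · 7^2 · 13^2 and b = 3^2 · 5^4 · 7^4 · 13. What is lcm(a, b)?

6847351875

max exponent per prime: 3^3 · 5^4 · 7^4 · 13^2 = 6847351875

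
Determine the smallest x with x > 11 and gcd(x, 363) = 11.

363 = 11·33. Any x with gcd(x, 363) = 11 is a multiple of 11, say 11s, with s coprime to 33.
Need s > 11/11, so s ≥ 2. First s ≥ 2 with gcd(s, 33) = 1 is s = 2. Thus x = 11·2 = 22.

22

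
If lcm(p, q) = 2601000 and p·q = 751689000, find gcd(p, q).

From gcd × lcm = pq: gcd = 751689000 / 2601000 = 289.

289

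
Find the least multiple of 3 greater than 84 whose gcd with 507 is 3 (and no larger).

87

Multiples of 3 above 84: 3·29, 3·30, … . Need the cofactor coprime to 507/3 = 169.
Checking s = 29, 30, … the first with gcd(s, 169) = 1 is s = 29, giving 87.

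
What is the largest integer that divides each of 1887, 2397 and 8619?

51

1887 = 3 · 17 · 37; 2397 = 3 · 17 · 47; 8619 = 3 · 13² · 17
gcd takes min exponent of each prime: 3 · 17 = 51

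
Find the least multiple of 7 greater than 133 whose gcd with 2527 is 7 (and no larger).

140

gcd(t, 2527) = 7 forces 7 | t; write t = 7s. Then gcd(7s, 7·361) = 7·gcd(s, 361), so need gcd(s, 361) = 1.
7s > 133 gives s ≥ 20. The least s ≥ 20 coprime to 361 is 20, so t = 7·20 = 140.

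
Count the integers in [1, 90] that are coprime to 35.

62

35 = 5·7. Inclusion–exclusion on these primes:
90 − ⌊90/5⌋ − ⌊90/7⌋ + ⌊90/35⌋ = 62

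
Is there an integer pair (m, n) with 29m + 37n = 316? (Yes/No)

Yes

By Bézout, 29m + 37n = 316 has integer solutions iff gcd(29, 37) | 316.
Euclid: 37 = 1·29 + 8; 29 = 3·8 + 5; 8 = 1·5 + 3; 5 = 1·3 + 2; 3 = 1·2 + 1; 2 = 2·1 + 0. gcd = 1; 316 mod 1 = 0. Yes.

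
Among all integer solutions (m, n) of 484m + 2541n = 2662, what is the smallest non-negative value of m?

Euclid: 2541 = 5·484 + 121; 484 = 4·121 + 0 → gcd = 121; 2662 = 121·22.
Back-substitution yields 484·(-5) + 2541·(1) = 121, so one solution is m = -5·22 = -110, n = 1·22 = 22.
Solutions in m differ by 2541/121 = 21; the one in [0, 21) is -110 mod 21 = 16.

16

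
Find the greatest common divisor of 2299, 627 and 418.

gcd(2299, 627): 2299 = 3·627 + 418; 627 = 1·418 + 209; 418 = 2·209 + 0 → 209
gcd(209, 418): 418 = 2·209 + 0 → 209

209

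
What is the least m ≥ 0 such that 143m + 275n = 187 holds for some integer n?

Euclid: 275 = 1·143 + 132; 143 = 1·132 + 11; 132 = 12·11 + 0 → gcd = 11; 187 = 11·17.
Back-substitution yields 143·(2) + 275·(-1) = 11, so one solution is m = 2·17 = 34, n = -1·17 = -17.
Solutions in m differ by 275/11 = 25; the one in [0, 25) is 34 mod 25 = 9.

9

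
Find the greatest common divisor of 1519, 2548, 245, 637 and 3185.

1519 = 7² · 31; 2548 = 2² · 7² · 13; 245 = 5 · 7²; 637 = 7² · 13; 3185 = 5 · 7² · 13
gcd takes min exponent of each prime: 7² = 49

49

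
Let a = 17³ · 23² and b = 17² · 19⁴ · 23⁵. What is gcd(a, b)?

152881

min exponent per shared prime: 17² · 23² = 152881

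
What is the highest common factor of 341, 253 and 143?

gcd(341, 253): 341 = 1·253 + 88; 253 = 2·88 + 77; 88 = 1·77 + 11; 77 = 7·11 + 0 → 11
gcd(11, 143): 143 = 13·11 + 0 → 11

11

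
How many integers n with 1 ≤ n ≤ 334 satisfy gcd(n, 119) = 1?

Prime factors of 119: 7, 17. Count integers ≤ 334 divisible by none of them.
By inclusion–exclusion: 334 − ⌊334/7⌋ − ⌊334/17⌋ + ⌊334/119⌋ = 270.

270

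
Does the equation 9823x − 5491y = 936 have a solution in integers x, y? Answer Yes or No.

gcd(9823, 5491): 9823 = 1·5491 + 4332; 5491 = 1·4332 + 1159; 4332 = 3·1159 + 855; 1159 = 1·855 + 304; 855 = 2·304 + 247; 304 = 1·247 + 57; 247 = 4·57 + 19; 57 = 3·19 + 0 → 19
19 does not divide 936, so a solution does not exist.

No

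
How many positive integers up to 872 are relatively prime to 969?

520

Prime factors of 969: 3, 17, 19. Count integers ≤ 872 divisible by none of them.
By inclusion–exclusion: 872 − ⌊872/3⌋ − ⌊872/17⌋ − ⌊872/19⌋ + ⌊872/51⌋ + ⌊872/57⌋ + ⌊872/323⌋ − ⌊872/969⌋ = 520.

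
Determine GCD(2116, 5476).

Euclid: 5476 = 2·2116 + 1244; 2116 = 1·1244 + 872; 1244 = 1·872 + 372; 872 = 2·372 + 128; 372 = 2·128 + 116; 128 = 1·116 + 12; 116 = 9·12 + 8; 12 = 1·8 + 4; 8 = 2·4 + 0. Last nonzero remainder: 4.

4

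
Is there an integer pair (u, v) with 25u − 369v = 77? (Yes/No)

Yes

gcd(25, 369): 369 = 14·25 + 19; 25 = 1·19 + 6; 19 = 3·6 + 1; 6 = 6·1 + 0 → 1
1 divides 77, so a solution exists.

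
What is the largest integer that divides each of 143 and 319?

11

Euclid: 319 = 2·143 + 33; 143 = 4·33 + 11; 33 = 3·11 + 0. Last nonzero remainder: 11.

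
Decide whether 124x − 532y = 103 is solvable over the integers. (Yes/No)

gcd(124, 532): 532 = 4·124 + 36; 124 = 3·36 + 16; 36 = 2·16 + 4; 16 = 4·4 + 0 → 4
4 does not divide 103, so a solution does not exist.

No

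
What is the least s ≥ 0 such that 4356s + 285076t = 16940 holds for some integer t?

gcd(4356, 285076) = 484 (Euclid: 285076 = 65·4356 + 1936; 4356 = 2·1936 + 484; 1936 = 4·484 + 0), and 484 | 16940.
Extended Euclid: 4356·(131) + 285076·(-2) = 484. Scale by 35: s₀ = 4585.
General solution s = s₀ + 589k; reducing mod 589 gives s = 462 (and t = -7).

462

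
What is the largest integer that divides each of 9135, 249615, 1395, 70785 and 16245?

gcd(9135, 249615): 249615 = 27·9135 + 2970; 9135 = 3·2970 + 225; 2970 = 13·225 + 45; 225 = 5·45 + 0 → 45
gcd(45, 1395): 1395 = 31·45 + 0 → 45
gcd(45, 70785): 70785 = 1573·45 + 0 → 45
gcd(45, 16245): 16245 = 361·45 + 0 → 45

45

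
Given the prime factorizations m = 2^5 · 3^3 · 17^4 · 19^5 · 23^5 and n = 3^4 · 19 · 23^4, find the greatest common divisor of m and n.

min exponent per shared prime: 3^3 · 19 · 23^4 = 143558433

143558433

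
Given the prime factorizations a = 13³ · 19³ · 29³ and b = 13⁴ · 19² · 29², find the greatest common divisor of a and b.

min exponent per shared prime: 13³ · 19² · 29² = 667011397

667011397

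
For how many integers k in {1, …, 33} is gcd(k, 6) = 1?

11

Prime factors of 6: 2, 3. Count integers ≤ 33 divisible by none of them.
By inclusion–exclusion: 33 − ⌊33/2⌋ − ⌊33/3⌋ + ⌊33/6⌋ = 11.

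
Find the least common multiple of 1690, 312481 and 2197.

40622530

1690 = 2 · 5 · 13²; 312481 = 13² · 43²; 2197 = 13³
lcm takes max exponent of each prime: 2 · 5 · 13³ · 43² = 40622530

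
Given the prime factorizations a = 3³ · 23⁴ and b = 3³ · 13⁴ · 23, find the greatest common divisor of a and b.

min exponent per shared prime: 3³ · 23 = 621

621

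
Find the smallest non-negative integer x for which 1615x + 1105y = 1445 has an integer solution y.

5

Reduce mod 1105: 1615x ≡ 1445 (mod 1105). With g = gcd(1615, 1105) = 85 dividing 1445, divide through: 19x ≡ 17 (mod 13).
Since gcd(19, 13) = 1, x ≡ 17·(19)⁻¹ ≡ 5 (mod 13). Smallest non-negative: 5.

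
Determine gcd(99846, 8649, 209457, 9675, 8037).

9

gcd(99846, 8649): 99846 = 11·8649 + 4707; 8649 = 1·4707 + 3942; 4707 = 1·3942 + 765; 3942 = 5·765 + 117; 765 = 6·117 + 63; 117 = 1·63 + 54; 63 = 1·54 + 9; 54 = 6·9 + 0 → 9
gcd(9, 209457): 209457 = 23273·9 + 0 → 9
gcd(9, 9675): 9675 = 1075·9 + 0 → 9
gcd(9, 8037): 8037 = 893·9 + 0 → 9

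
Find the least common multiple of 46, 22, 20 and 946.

217580

46 = 2 · 23; 22 = 2 · 11; 20 = 2² · 5; 946 = 2 · 11 · 43
lcm takes max exponent of each prime: 2² · 5 · 11 · 23 · 43 = 217580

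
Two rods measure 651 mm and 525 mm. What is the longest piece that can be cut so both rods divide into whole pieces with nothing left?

651 = 3 · 7 · 31
525 = 3 · 5² · 7
Common: 3 · 7 = 21

21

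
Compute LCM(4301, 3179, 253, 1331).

8847157

lcm(4301, 3179) = 4301·3179/gcd = 13672879/187 = 73117
lcm(73117, 253) = 73117·253/gcd = 18498601/253 = 73117
lcm(73117, 1331) = 73117·1331/gcd = 97318727/11 = 8847157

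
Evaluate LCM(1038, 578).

1038 = 2 · 3 · 173; 578 = 2 · 17²
max exponents: 2 · 3 · 17² · 173 = 299982

299982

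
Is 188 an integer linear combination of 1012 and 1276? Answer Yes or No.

By Bézout, 1012u − 1276v = 188 has integer solutions iff gcd(1012, 1276) | 188.
Euclid: 1276 = 1·1012 + 264; 1012 = 3·264 + 220; 264 = 1·220 + 44; 220 = 5·44 + 0. gcd = 44; 188 mod 44 = 12. No.

No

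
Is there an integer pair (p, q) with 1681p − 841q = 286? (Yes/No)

gcd(1681, 841): 1681 = 1·841 + 840; 841 = 1·840 + 1; 840 = 840·1 + 0 → 1
1 divides 286, so a solution exists.

Yes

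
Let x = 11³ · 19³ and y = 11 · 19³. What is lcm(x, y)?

max exponent per prime: 11³ · 19³ = 9129329

9129329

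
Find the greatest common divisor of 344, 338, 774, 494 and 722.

gcd(344, 338): 344 = 1·338 + 6; 338 = 56·6 + 2; 6 = 3·2 + 0 → 2
gcd(2, 774): 774 = 387·2 + 0 → 2
gcd(2, 494): 494 = 247·2 + 0 → 2
gcd(2, 722): 722 = 361·2 + 0 → 2

2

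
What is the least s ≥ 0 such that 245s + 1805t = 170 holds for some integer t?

67

gcd(245, 1805) = 5 (Euclid: 1805 = 7·245 + 90; 245 = 2·90 + 65; 90 = 1·65 + 25; 65 = 2·25 + 15; 25 = 1·15 + 10; 15 = 1·10 + 5; 10 = 2·5 + 0), and 5 | 170.
Extended Euclid: 245·(140) + 1805·(-19) = 5. Scale by 34: s₀ = 4760.
General solution s = s₀ + 361k; reducing mod 361 gives s = 67 (and t = -9).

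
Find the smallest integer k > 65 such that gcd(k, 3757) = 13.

78

Multiples of 13 above 65: 13·6, 13·7, … . Need the cofactor coprime to 3757/13 = 289.
Checking s = 6, 7, … the first with gcd(s, 289) = 1 is s = 6, giving 78.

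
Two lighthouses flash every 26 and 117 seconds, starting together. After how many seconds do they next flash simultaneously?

26 = 2 · 13; 117 = 3² · 13
max exponents: 2 · 3² · 13 = 234

234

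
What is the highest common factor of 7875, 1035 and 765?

45

gcd(7875, 1035): 7875 = 7·1035 + 630; 1035 = 1·630 + 405; 630 = 1·405 + 225; 405 = 1·225 + 180; 225 = 1·180 + 45; 180 = 4·45 + 0 → 45
gcd(45, 765): 765 = 17·45 + 0 → 45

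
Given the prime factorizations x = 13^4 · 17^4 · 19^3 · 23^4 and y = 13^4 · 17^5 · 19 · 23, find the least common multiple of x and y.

77837730185423823563

max exponent per prime: 13^4 · 17^5 · 19^3 · 23^4 = 77837730185423823563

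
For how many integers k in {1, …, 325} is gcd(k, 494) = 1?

142

Prime factors of 494: 2, 13, 19. Count integers ≤ 325 divisible by none of them.
By inclusion–exclusion: 325 − ⌊325/2⌋ − ⌊325/13⌋ − ⌊325/19⌋ + ⌊325/26⌋ + ⌊325/38⌋ + ⌊325/247⌋ − ⌊325/494⌋ = 142.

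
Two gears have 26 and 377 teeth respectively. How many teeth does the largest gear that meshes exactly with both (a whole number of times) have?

Euclid: 377 = 14·26 + 13; 26 = 2·13 + 0. Last nonzero remainder: 13.

13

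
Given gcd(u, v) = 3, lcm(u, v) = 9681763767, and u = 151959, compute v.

191139

Using uv = gcd(u,v)·lcm(u,v) = 3·9681763767 = 29045291301, we get v = 29045291301/151959 = 191139.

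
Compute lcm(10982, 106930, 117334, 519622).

10982 = 2 · 17² · 19; 106930 = 2 · 5 · 17² · 37; 117334 = 2 · 7 · 17² · 29; 519622 = 2 · 17² · 29 · 31
lcm takes max exponent of each prime: 2 · 5 · 7 · 17² · 19 · 29 · 31 · 37 = 12785299310

12785299310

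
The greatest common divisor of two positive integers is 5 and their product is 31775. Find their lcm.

For any two positive integers, gcd × lcm equals their product. Hence lcm = 31775 / 5 = 6355.

6355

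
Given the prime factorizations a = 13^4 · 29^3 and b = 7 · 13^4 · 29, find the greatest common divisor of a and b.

828269

min exponent per shared prime: 13^4 · 29 = 828269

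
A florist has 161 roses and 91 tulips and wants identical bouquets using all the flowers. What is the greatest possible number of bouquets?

7

Euclid: 161 = 1·91 + 70; 91 = 1·70 + 21; 70 = 3·21 + 7; 21 = 3·7 + 0. Last nonzero remainder: 7.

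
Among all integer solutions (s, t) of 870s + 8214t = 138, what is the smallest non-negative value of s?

Reduce mod 8214: 870s ≡ 138 (mod 8214). With g = gcd(870, 8214) = 6 dividing 138, divide through: 145s ≡ 23 (mod 1369).
Since gcd(145, 1369) = 1, s ≡ 23·(145)⁻¹ ≡ 831 (mod 1369). Smallest non-negative: 831.

831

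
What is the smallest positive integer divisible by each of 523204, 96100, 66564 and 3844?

523204 = 2² · 11² · 23 · 47; 96100 = 2² · 5² · 31²; 66564 = 2² · 3² · 43²; 3844 = 2² · 31²
lcm takes max exponent of each prime: 2² · 3² · 5² · 11² · 23 · 31² · 43² · 47 = 209176972280100

209176972280100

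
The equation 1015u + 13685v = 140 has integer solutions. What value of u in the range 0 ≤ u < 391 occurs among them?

gcd(1015, 13685) = 35 (Euclid: 13685 = 13·1015 + 490; 1015 = 2·490 + 35; 490 = 14·35 + 0), and 35 | 140.
Extended Euclid: 1015·(27) + 13685·(-2) = 35. Scale by 4: u₀ = 108.
General solution u = u₀ + 391t; reducing mod 391 gives u = 108 (and v = -8).

108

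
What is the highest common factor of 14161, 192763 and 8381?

14161 = 7² · 17²; 192763 = 17² · 23 · 29; 8381 = 17² · 29
gcd takes min exponent of each prime: 17² = 289

289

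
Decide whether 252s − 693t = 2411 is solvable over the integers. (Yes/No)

By Bézout, 252s − 693t = 2411 has integer solutions iff gcd(252, 693) | 2411.
Euclid: 693 = 2·252 + 189; 252 = 1·189 + 63; 189 = 3·63 + 0. gcd = 63; 2411 mod 63 = 17. No.

No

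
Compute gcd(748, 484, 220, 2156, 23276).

gcd(748, 484): 748 = 1·484 + 264; 484 = 1·264 + 220; 264 = 1·220 + 44; 220 = 5·44 + 0 → 44
gcd(44, 220): 220 = 5·44 + 0 → 44
gcd(44, 2156): 2156 = 49·44 + 0 → 44
gcd(44, 23276): 23276 = 529·44 + 0 → 44

44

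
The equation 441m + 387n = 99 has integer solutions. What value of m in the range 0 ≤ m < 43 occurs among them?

Euclid: 441 = 1·387 + 54; 387 = 7·54 + 9; 54 = 6·9 + 0 → gcd = 9; 99 = 9·11.
Back-substitution yields 441·(-7) + 387·(8) = 9, so one solution is m = -7·11 = -77, n = 8·11 = 88.
Solutions in m differ by 387/9 = 43; the one in [0, 43) is -77 mod 43 = 9.

9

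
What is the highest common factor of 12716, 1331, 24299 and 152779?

11

12716 = 2² · 11 · 17²; 1331 = 11³; 24299 = 11 · 47²; 152779 = 11 · 17 · 19 · 43
gcd takes min exponent of each prime: 11 = 11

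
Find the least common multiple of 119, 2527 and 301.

1847237

119 = 7 · 17; 2527 = 7 · 19²; 301 = 7 · 43
lcm takes max exponent of each prime: 7 · 17 · 19² · 43 = 1847237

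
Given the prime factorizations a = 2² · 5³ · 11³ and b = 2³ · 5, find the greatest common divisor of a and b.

20

min exponent per shared prime: 2² · 5 = 20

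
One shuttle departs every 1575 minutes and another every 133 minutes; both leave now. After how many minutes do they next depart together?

29925

1575 = 3² · 5² · 7; 133 = 7 · 19
max exponents: 3² · 5² · 7 · 19 = 29925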